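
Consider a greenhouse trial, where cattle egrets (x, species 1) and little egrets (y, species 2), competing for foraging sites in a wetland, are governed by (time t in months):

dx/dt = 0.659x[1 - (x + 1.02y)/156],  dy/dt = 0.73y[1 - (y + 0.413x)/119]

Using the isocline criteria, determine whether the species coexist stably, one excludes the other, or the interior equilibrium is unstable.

stable coexistence

Compare the nullcline intercepts: K1/α12 = 156/1.02 = 153 > K2 = 119; K2/α21 = 119/0.413 = 288 > K1 = 156.
Since both inequalities hold, each species can invade when rare, so the interior equilibrium is stable.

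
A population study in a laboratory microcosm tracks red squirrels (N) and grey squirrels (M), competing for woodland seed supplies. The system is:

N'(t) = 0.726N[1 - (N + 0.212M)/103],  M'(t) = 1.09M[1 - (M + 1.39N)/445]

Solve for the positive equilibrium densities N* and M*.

Setting both brackets to zero gives the nullclines N + 0.212M = 103 and 1.39N + M = 445.
Substituting M = 445 - 1.39N into the first: N(1 - 0.212·1.39) = 103 - 0.212·445.
So N* = 8.66/0.705 = 12.3, and then M* = 445 - 1.39·12.3 = 428.

N* ≈ 12.3, M* ≈ 428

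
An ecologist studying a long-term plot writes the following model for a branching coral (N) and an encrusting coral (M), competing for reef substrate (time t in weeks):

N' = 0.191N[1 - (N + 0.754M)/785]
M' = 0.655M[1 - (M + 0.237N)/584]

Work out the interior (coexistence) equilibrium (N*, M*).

Setting both brackets to zero gives the nullclines N + 0.754M = 785 and 0.237N + M = 584.
Substituting M = 584 - 0.237N into the first: N(1 - 0.754·0.237) = 785 - 0.754·584.
So N* = 345/0.821 = 420, and then M* = 584 - 0.237·420 = 485.

N* ≈ 420, M* ≈ 485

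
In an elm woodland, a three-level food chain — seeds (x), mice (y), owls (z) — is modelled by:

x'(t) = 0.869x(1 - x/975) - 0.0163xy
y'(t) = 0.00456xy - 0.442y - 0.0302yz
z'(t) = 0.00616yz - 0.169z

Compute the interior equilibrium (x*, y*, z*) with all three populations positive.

x* ≈ 473, y* ≈ 27.4, z* ≈ 56.8

From dz/dt = 0: 0.00616y* = 0.169, so y* = 27.4.
From dx/dt = 0: 0.869(1 - x*/975) = 0.0163·27.4, giving x* = 975·(1 - 0.515) = 473.
From dy/dt = 0: 0.00456·473 - 0.442 = 0.0302z*, so z* = 1.72/0.0302 = 56.8.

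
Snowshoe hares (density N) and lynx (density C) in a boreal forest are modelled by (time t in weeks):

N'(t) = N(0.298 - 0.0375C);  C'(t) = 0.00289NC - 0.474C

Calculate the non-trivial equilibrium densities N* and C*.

N* ≈ 164, C* ≈ 7.95

Set dC/dt = 0 with C > 0: 0.00289N - 0.474 = 0, so N* = 0.474/0.00289 = 164.
Set dN/dt = 0 with N > 0: 0.298 - 0.0375C = 0, so C* = 0.298/0.0375 = 7.95.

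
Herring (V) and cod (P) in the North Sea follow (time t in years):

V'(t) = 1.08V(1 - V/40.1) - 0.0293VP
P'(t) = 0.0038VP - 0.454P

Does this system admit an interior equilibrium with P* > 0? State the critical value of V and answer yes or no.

Threshold V = 119; K < 119, so no, the predator goes extinct.

The predator equation gives dP/dt > 0 only when V > 0.454/0.0038 = 119.
Without the predator, V → K = 40.1. Since 40.1 < 119, the predator cannot invade.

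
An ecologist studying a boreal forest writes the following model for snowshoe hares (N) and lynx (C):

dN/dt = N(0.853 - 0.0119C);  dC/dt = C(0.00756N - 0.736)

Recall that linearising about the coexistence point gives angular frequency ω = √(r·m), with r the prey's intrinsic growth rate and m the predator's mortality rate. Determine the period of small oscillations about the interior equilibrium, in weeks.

T ≈ 7.93 weeks

Here r = 0.853 and m = 0.736, so r·m = 0.628.
ω = √0.628 = 0.792 per week, hence T = 2π/ω ≈ 7.93 weeks.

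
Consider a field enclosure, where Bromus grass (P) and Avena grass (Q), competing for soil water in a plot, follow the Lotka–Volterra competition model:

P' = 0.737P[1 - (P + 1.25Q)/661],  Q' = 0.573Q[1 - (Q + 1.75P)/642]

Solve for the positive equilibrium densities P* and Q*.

Setting both brackets to zero gives the nullclines P + 1.25Q = 661 and 1.75P + Q = 642.
Substituting Q = 642 - 1.75P into the first: P(1 - 1.25·1.75) = 661 - 1.25·642.
So P* = -142/-1.19 = 119, and then Q* = 642 - 1.75·119 = 433.

P* ≈ 119, Q* ≈ 433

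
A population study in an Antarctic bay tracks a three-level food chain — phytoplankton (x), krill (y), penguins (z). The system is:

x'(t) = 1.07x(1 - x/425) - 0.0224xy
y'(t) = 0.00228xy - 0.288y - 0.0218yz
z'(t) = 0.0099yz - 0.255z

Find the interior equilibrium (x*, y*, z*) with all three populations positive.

x* ≈ 196, y* ≈ 25.8, z* ≈ 7.27

From dz/dt = 0: 0.0099y* = 0.255, so y* = 25.8.
From dx/dt = 0: 1.07(1 - x*/425) = 0.0224·25.8, giving x* = 425·(1 - 0.539) = 196.
From dy/dt = 0: 0.00228·196 - 0.288 = 0.0218z*, so z* = 0.158/0.0218 = 7.27.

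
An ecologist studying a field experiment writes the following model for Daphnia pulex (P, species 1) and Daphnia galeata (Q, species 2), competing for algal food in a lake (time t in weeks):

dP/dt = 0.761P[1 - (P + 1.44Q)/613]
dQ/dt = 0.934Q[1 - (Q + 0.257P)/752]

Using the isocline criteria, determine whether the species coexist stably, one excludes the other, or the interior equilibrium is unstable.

Compare the nullcline intercepts: K1/α12 = 613/1.44 = 426 < K2 = 752; K2/α21 = 752/0.257 = 2930 > K1 = 613.
Since the inequalities point opposite ways, species 2 can invade but species 1 cannot.

species 2 excludes species 1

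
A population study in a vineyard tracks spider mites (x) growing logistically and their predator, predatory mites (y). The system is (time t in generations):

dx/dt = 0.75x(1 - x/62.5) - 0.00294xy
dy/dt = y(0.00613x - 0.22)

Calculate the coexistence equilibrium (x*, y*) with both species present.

x* ≈ 35.9, y* ≈ 109

From dy/dt = 0 with y > 0: 0.00613x* = 0.22, so x* = 35.9.
Substitute into dx/dt = 0: 0.75(1 - 35.9/62.5) = 0.00294y*.
The bracket is 0.426, giving y* = 0.319/0.00294 = 109.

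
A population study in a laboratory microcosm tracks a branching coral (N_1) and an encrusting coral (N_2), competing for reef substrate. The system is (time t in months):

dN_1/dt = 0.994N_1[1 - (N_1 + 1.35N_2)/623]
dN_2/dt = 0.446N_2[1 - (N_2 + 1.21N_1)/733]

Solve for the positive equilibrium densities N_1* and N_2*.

N_1* ≈ 579, N_2* ≈ 32.9

Setting both brackets to zero gives the nullclines N_1 + 1.35N_2 = 623 and 1.21N_1 + N_2 = 733.
Substituting N_2 = 733 - 1.21N_1 into the first: N_1(1 - 1.35·1.21) = 623 - 1.35·733.
So N_1* = -367/-0.633 = 579, and then N_2* = 733 - 1.21·579 = 32.9.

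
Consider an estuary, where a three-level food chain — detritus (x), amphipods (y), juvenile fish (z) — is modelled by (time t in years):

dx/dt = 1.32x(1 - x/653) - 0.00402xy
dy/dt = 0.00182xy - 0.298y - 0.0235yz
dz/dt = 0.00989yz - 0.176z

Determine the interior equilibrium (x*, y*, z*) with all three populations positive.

From dz/dt = 0: 0.00989y* = 0.176, so y* = 17.8.
From dx/dt = 0: 1.32(1 - x*/653) = 0.00402·17.8, giving x* = 653·(1 - 0.0542) = 618.
From dy/dt = 0: 0.00182·618 - 0.298 = 0.0235z*, so z* = 0.826/0.0235 = 35.2.

x* ≈ 618, y* ≈ 17.8, z* ≈ 35.2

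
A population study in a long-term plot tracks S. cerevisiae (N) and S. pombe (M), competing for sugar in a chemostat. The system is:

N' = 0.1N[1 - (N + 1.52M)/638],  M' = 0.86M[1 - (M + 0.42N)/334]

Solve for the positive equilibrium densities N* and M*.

N* ≈ 360, M* ≈ 183

Setting both brackets to zero gives the nullclines N + 1.52M = 638 and 0.42N + M = 334.
Substituting M = 334 - 0.42N into the first: N(1 - 1.52·0.42) = 638 - 1.52·334.
So N* = 130/0.362 = 360, and then M* = 334 - 0.42·360 = 183.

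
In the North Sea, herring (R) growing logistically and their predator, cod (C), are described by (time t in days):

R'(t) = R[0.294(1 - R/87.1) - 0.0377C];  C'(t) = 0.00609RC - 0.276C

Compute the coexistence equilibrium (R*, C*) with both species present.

R* ≈ 45.3, C* ≈ 3.74

From dC/dt = 0 with C > 0: 0.00609R* = 0.276, so R* = 45.3.
Substitute into dR/dt = 0: 0.294(1 - 45.3/87.1) = 0.0377C*.
The bracket is 0.48, giving C* = 0.141/0.0377 = 3.74.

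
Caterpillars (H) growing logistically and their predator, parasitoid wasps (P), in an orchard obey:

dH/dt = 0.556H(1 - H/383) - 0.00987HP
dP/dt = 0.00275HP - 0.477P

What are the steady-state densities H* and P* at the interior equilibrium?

H* ≈ 173, P* ≈ 30.8

From dP/dt = 0 with P > 0: 0.00275H* = 0.477, so H* = 173.
Substitute into dH/dt = 0: 0.556(1 - 173/383) = 0.00987P*.
The bracket is 0.547, giving P* = 0.304/0.00987 = 30.8.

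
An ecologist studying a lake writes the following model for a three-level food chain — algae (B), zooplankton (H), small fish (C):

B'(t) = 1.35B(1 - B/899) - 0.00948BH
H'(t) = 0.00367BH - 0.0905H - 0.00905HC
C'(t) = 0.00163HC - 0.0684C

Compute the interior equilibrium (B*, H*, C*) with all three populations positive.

From dC/dt = 0: 0.00163H* = 0.0684, so H* = 42.
From dB/dt = 0: 1.35(1 - B*/899) = 0.00948·42, giving B* = 899·(1 - 0.295) = 634.
From dH/dt = 0: 0.00367·634 - 0.0905 = 0.00905C*, so C* = 2.24/0.00905 = 247.

B* ≈ 634, H* ≈ 42, C* ≈ 247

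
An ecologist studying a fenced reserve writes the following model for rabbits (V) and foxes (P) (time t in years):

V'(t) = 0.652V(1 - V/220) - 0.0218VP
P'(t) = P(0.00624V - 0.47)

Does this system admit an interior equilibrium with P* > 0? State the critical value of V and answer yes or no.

Threshold V = 75.3; K > 75.3, so yes, the predator persists.

The predator equation gives dP/dt > 0 only when V > 0.47/0.00624 = 75.3.
Without the predator, V → K = 220. Since 220 > 75.3, the predator can invade and persist.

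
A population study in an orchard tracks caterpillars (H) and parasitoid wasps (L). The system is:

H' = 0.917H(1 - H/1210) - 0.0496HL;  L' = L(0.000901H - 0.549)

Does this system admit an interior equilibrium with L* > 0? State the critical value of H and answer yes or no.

Threshold H = 609; K > 609, so yes, the predator persists.

The predator equation gives dL/dt > 0 only when H > 0.549/0.000901 = 609.
Without the predator, H → K = 1210. Since 1210 > 609, the predator can invade and persist.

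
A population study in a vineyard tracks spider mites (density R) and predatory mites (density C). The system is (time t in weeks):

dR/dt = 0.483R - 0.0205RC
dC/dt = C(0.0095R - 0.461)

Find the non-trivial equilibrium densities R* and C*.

Set dC/dt = 0 with C > 0: 0.0095R - 0.461 = 0, so R* = 0.461/0.0095 = 48.5.
Set dR/dt = 0 with R > 0: 0.483 - 0.0205C = 0, so C* = 0.483/0.0205 = 23.6.

R* ≈ 48.5, C* ≈ 23.6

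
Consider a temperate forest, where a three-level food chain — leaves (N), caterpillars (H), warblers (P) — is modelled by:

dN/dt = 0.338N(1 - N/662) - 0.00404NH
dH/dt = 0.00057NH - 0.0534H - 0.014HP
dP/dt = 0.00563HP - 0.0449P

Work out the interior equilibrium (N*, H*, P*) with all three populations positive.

N* ≈ 599, H* ≈ 7.98, P* ≈ 20.6

From dP/dt = 0: 0.00563H* = 0.0449, so H* = 7.98.
From dN/dt = 0: 0.338(1 - N*/662) = 0.00404·7.98, giving N* = 662·(1 - 0.0953) = 599.
From dH/dt = 0: 0.00057·599 - 0.0534 = 0.014P*, so P* = 0.288/0.014 = 20.6.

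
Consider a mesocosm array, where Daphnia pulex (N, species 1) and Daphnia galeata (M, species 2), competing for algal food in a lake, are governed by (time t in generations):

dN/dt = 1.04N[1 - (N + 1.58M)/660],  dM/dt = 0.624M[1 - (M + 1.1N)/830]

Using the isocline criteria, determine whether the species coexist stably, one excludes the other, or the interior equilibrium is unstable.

Compare the nullcline intercepts: K1/α12 = 660/1.58 = 418 < K2 = 830; K2/α21 = 830/1.1 = 755 > K1 = 660.
Since the inequalities point opposite ways, species 2 can invade but species 1 cannot.

species 2 excludes species 1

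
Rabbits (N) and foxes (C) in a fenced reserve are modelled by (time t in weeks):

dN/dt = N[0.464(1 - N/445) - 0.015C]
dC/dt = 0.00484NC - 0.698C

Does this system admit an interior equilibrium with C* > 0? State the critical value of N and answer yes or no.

The predator equation gives dC/dt > 0 only when N > 0.698/0.00484 = 144.
Without the predator, N → K = 445. Since 445 > 144, the predator can invade and persist.

Threshold N = 144; K > 144, so yes, the predator persists.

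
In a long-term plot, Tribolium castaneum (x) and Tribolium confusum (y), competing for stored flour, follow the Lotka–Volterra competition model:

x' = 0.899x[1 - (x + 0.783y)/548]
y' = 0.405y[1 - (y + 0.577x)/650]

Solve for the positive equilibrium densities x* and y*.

Setting both brackets to zero gives the nullclines x + 0.783y = 548 and 0.577x + y = 650.
Substituting y = 650 - 0.577x into the first: x(1 - 0.783·0.577) = 548 - 0.783·650.
So x* = 39/0.548 = 71.2, and then y* = 650 - 0.577·71.2 = 609.

x* ≈ 71.2, y* ≈ 609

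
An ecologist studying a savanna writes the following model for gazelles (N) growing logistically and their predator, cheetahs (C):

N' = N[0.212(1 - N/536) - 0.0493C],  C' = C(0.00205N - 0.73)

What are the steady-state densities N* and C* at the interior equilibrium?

From dC/dt = 0 with C > 0: 0.00205N* = 0.73, so N* = 356.
Substitute into dN/dt = 0: 0.212(1 - 356/536) = 0.0493C*.
The bracket is 0.336, giving C* = 0.0712/0.0493 = 1.44.

N* ≈ 356, C* ≈ 1.44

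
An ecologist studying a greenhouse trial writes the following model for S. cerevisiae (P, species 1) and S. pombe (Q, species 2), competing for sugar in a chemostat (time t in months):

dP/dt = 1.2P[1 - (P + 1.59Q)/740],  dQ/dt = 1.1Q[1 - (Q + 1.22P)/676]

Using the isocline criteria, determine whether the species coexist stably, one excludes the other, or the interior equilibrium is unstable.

Compare the nullcline intercepts: K1/α12 = 740/1.59 = 465 < K2 = 676; K2/α21 = 676/1.22 = 554 < K1 = 740.
Since both are reversed, neither can invade when rare; the interior point is a saddle.

unstable coexistence (outcome depends on initial conditions)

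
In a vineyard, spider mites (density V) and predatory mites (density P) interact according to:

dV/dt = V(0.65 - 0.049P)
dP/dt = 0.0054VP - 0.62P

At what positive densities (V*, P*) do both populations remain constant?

Set dP/dt = 0 with P > 0: 0.0054V - 0.62 = 0, so V* = 0.62/0.0054 = 115.
Set dV/dt = 0 with V > 0: 0.65 - 0.049P = 0, so P* = 0.65/0.049 = 13.3.

V* ≈ 115, P* ≈ 13.3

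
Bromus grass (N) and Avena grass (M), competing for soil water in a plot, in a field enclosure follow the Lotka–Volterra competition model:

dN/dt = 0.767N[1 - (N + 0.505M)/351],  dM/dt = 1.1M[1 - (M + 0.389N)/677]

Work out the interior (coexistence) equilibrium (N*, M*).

N* ≈ 11.3, M* ≈ 673

Setting both brackets to zero gives the nullclines N + 0.505M = 351 and 0.389N + M = 677.
Substituting M = 677 - 0.389N into the first: N(1 - 0.505·0.389) = 351 - 0.505·677.
So N* = 9.12/0.804 = 11.3, and then M* = 677 - 0.389·11.3 = 673.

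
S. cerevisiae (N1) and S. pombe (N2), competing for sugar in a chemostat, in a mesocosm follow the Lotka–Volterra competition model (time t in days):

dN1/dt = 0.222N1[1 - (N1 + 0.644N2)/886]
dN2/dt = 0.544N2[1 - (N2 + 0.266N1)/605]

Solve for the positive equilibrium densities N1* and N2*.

N1* ≈ 599, N2* ≈ 446

Setting both brackets to zero gives the nullclines N1 + 0.644N2 = 886 and 0.266N1 + N2 = 605.
Substituting N2 = 605 - 0.266N1 into the first: N1(1 - 0.644·0.266) = 886 - 0.644·605.
So N1* = 496/0.829 = 599, and then N2* = 605 - 0.266·599 = 446.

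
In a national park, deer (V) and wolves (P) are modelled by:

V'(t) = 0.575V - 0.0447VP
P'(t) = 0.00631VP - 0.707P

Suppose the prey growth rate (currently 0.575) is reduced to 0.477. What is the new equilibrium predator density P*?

P* ≈ 10.7

At the interior fixed point, setting dV/dt = 0 with V > 0 fixes P* = (prey growth rate)/(VP coefficient) — independent of the other coefficients.
With the change, P* = 0.477/0.0447 = 10.7; it falls from 12.9.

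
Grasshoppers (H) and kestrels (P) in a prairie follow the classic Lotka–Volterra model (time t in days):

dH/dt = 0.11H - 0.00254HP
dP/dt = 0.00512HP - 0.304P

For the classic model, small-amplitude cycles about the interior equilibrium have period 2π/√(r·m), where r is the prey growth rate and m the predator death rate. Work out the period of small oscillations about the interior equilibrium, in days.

T ≈ 34.4 days

Here r = 0.11 and m = 0.304, so r·m = 0.0334.
ω = √0.0334 = 0.183 per day, hence T = 2π/ω ≈ 34.4 days.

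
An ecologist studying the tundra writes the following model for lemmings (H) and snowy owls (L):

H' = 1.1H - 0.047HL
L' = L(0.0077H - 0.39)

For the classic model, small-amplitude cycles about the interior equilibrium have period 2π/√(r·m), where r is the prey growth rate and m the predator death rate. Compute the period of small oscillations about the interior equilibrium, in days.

Here r = 1.1 and m = 0.39, so r·m = 0.429.
ω = √0.429 = 0.655 per day, hence T = 2π/ω ≈ 9.59 days.

T ≈ 9.59 days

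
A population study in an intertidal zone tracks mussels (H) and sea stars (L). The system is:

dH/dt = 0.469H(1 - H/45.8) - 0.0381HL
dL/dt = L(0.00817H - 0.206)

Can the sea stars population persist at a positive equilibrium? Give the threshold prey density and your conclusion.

The predator equation gives dL/dt > 0 only when H > 0.206/0.00817 = 25.2.
Without the predator, H → K = 45.8. Since 45.8 > 25.2, the predator can invade and persist.

Threshold H = 25.2; K > 25.2, so yes, the predator persists.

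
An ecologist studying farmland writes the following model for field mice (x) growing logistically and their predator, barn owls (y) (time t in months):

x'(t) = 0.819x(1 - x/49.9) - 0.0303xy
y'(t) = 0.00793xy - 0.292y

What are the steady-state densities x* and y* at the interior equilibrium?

x* ≈ 36.8, y* ≈ 7.08

From dy/dt = 0 with y > 0: 0.00793x* = 0.292, so x* = 36.8.
Substitute into dx/dt = 0: 0.819(1 - 36.8/49.9) = 0.0303y*.
The bracket is 0.262, giving y* = 0.215/0.0303 = 7.08.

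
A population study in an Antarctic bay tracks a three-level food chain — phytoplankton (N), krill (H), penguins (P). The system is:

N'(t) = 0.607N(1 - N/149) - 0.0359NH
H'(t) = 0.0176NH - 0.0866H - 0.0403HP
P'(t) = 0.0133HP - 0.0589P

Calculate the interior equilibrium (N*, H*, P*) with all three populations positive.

N* ≈ 110, H* ≈ 4.43, P* ≈ 45.9

From dP/dt = 0: 0.0133H* = 0.0589, so H* = 4.43.
From dN/dt = 0: 0.607(1 - N*/149) = 0.0359·4.43, giving N* = 149·(1 - 0.262) = 110.
From dH/dt = 0: 0.0176·110 - 0.0866 = 0.0403P*, so P* = 1.85/0.0403 = 45.9.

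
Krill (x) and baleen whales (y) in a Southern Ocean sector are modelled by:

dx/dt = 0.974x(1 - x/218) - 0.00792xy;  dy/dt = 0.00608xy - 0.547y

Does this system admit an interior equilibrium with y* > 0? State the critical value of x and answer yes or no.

Threshold x = 90; K > 90, so yes, the predator persists.

The predator equation gives dy/dt > 0 only when x > 0.547/0.00608 = 90.
Without the predator, x → K = 218. Since 218 > 90, the predator can invade and persist.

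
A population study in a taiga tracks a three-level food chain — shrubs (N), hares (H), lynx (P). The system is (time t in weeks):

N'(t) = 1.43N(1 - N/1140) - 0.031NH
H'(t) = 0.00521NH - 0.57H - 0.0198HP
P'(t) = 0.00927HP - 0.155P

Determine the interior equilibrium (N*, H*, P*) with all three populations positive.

N* ≈ 727, H* ≈ 16.7, P* ≈ 162

From dP/dt = 0: 0.00927H* = 0.155, so H* = 16.7.
From dN/dt = 0: 1.43(1 - N*/1140) = 0.031·16.7, giving N* = 1140·(1 - 0.362) = 727.
From dH/dt = 0: 0.00521·727 - 0.57 = 0.0198P*, so P* = 3.22/0.0198 = 162.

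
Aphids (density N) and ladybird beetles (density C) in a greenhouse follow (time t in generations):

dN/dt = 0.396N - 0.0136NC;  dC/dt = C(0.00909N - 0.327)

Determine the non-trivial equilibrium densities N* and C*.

Set dC/dt = 0 with C > 0: 0.00909N - 0.327 = 0, so N* = 0.327/0.00909 = 36.
Set dN/dt = 0 with N > 0: 0.396 - 0.0136C = 0, so C* = 0.396/0.0136 = 29.1.

N* ≈ 36, C* ≈ 29.1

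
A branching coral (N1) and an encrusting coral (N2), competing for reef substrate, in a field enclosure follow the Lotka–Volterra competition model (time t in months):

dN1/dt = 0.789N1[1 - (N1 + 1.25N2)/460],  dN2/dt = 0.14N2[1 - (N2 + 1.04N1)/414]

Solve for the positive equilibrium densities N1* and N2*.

Setting both brackets to zero gives the nullclines N1 + 1.25N2 = 460 and 1.04N1 + N2 = 414.
Substituting N2 = 414 - 1.04N1 into the first: N1(1 - 1.25·1.04) = 460 - 1.25·414.
So N1* = -57.5/-0.3 = 192, and then N2* = 414 - 1.04·192 = 215.

N1* ≈ 192, N2* ≈ 215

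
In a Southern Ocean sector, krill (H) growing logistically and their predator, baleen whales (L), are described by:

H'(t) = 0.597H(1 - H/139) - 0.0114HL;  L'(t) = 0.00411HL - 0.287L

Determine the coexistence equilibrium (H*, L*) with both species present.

H* ≈ 69.8, L* ≈ 26.1

From dL/dt = 0 with L > 0: 0.00411H* = 0.287, so H* = 69.8.
Substitute into dH/dt = 0: 0.597(1 - 69.8/139) = 0.0114L*.
The bracket is 0.498, giving L* = 0.297/0.0114 = 26.1.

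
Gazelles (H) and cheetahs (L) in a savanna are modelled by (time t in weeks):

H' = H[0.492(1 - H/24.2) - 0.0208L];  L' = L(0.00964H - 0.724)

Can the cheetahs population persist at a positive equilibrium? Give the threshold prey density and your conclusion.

The predator equation gives dL/dt > 0 only when H > 0.724/0.00964 = 75.1.
Without the predator, H → K = 24.2. Since 24.2 < 75.1, the predator cannot invade.

Threshold H = 75.1; K < 75.1, so no, the predator goes extinct.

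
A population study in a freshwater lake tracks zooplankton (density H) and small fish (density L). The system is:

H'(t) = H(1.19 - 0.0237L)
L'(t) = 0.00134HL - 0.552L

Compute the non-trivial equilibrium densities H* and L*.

Set dL/dt = 0 with L > 0: 0.00134H - 0.552 = 0, so H* = 0.552/0.00134 = 412.
Set dH/dt = 0 with H > 0: 1.19 - 0.0237L = 0, so L* = 1.19/0.0237 = 50.2.

H* ≈ 412, L* ≈ 50.2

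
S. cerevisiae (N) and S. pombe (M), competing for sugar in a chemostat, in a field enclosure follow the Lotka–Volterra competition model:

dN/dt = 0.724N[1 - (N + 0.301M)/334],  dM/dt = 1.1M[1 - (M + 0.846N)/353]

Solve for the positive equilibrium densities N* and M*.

N* ≈ 306, M* ≈ 94.5

Setting both brackets to zero gives the nullclines N + 0.301M = 334 and 0.846N + M = 353.
Substituting M = 353 - 0.846N into the first: N(1 - 0.301·0.846) = 334 - 0.301·353.
So N* = 228/0.745 = 306, and then M* = 353 - 0.846·306 = 94.5.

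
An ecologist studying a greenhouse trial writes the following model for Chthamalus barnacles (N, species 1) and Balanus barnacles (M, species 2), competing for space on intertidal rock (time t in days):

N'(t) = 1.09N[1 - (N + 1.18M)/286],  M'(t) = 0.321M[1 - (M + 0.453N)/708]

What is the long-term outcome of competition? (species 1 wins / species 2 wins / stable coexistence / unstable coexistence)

Compare the nullcline intercepts: K1/α12 = 286/1.18 = 242 < K2 = 708; K2/α21 = 708/0.453 = 1560 > K1 = 286.
Since the inequalities point opposite ways, species 2 can invade but species 1 cannot.

species 2 excludes species 1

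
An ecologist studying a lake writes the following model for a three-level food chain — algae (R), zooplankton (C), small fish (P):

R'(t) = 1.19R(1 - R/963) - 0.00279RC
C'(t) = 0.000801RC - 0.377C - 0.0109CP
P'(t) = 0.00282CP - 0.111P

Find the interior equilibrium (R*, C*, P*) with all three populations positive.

From dP/dt = 0: 0.00282C* = 0.111, so C* = 39.4.
From dR/dt = 0: 1.19(1 - R*/963) = 0.00279·39.4, giving R* = 963·(1 - 0.0923) = 874.
From dC/dt = 0: 0.000801·874 - 0.377 = 0.0109P*, so P* = 0.323/0.0109 = 29.6.

R* ≈ 874, C* ≈ 39.4, P* ≈ 29.6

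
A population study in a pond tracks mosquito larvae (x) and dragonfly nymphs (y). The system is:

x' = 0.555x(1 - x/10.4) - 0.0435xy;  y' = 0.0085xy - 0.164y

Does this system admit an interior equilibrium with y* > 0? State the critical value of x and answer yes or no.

Threshold x = 19.3; K < 19.3, so no, the predator goes extinct.

The predator equation gives dy/dt > 0 only when x > 0.164/0.0085 = 19.3.
Without the predator, x → K = 10.4. Since 10.4 < 19.3, the predator cannot invade.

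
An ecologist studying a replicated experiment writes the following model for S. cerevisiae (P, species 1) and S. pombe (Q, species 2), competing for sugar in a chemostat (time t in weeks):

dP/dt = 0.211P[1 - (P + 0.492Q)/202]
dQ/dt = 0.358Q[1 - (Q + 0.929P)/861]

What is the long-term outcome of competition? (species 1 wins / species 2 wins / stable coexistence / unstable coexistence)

species 2 excludes species 1

Compare the nullcline intercepts: K1/α12 = 202/0.492 = 411 < K2 = 861; K2/α21 = 861/0.929 = 927 > K1 = 202.
Since the inequalities point opposite ways, species 2 can invade but species 1 cannot.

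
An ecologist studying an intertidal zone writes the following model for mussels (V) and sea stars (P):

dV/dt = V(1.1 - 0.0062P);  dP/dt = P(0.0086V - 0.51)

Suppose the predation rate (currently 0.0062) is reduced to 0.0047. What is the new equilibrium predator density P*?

At the interior fixed point, setting dV/dt = 0 with V > 0 fixes P* = (prey growth rate)/(VP coefficient) — independent of the other coefficients.
With the change, P* = 1.1/0.0047 = 234; it rises from 177.

P* ≈ 234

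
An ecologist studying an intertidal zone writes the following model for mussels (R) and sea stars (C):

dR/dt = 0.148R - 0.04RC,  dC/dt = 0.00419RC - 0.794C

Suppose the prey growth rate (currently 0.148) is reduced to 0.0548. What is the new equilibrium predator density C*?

At the interior fixed point, setting dR/dt = 0 with R > 0 fixes C* = (prey growth rate)/(RC coefficient) — independent of the other coefficients.
With the change, C* = 0.0548/0.04 = 1.37; it falls from 3.7.

C* ≈ 1.37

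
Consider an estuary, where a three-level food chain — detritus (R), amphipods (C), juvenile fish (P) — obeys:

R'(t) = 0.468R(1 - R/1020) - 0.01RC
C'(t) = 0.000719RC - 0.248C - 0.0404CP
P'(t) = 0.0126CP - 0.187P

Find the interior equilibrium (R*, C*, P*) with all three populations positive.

R* ≈ 697, C* ≈ 14.8, P* ≈ 6.26

From dP/dt = 0: 0.0126C* = 0.187, so C* = 14.8.
From dR/dt = 0: 0.468(1 - R*/1020) = 0.01·14.8, giving R* = 1020·(1 - 0.317) = 697.
From dC/dt = 0: 0.000719·697 - 0.248 = 0.0404P*, so P* = 0.253/0.0404 = 6.26.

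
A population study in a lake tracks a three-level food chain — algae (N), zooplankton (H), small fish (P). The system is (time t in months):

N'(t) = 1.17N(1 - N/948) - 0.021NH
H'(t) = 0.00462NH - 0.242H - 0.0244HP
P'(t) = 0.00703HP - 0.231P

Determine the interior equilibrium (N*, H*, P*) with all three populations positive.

N* ≈ 389, H* ≈ 32.9, P* ≈ 63.7

From dP/dt = 0: 0.00703H* = 0.231, so H* = 32.9.
From dN/dt = 0: 1.17(1 - N*/948) = 0.021·32.9, giving N* = 948·(1 - 0.59) = 389.
From dH/dt = 0: 0.00462·389 - 0.242 = 0.0244P*, so P* = 1.55/0.0244 = 63.7.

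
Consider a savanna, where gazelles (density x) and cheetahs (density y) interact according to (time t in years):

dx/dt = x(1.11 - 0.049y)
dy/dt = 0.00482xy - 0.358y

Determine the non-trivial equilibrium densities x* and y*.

Set dy/dt = 0 with y > 0: 0.00482x - 0.358 = 0, so x* = 0.358/0.00482 = 74.3.
Set dx/dt = 0 with x > 0: 1.11 - 0.049y = 0, so y* = 1.11/0.049 = 22.7.

x* ≈ 74.3, y* ≈ 22.7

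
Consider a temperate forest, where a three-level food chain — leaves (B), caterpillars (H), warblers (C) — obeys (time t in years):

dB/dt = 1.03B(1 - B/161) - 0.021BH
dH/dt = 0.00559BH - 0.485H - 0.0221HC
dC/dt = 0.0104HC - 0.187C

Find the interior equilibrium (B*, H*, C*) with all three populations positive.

B* ≈ 102, H* ≈ 18, C* ≈ 3.85

From dC/dt = 0: 0.0104H* = 0.187, so H* = 18.
From dB/dt = 0: 1.03(1 - B*/161) = 0.021·18, giving B* = 161·(1 - 0.367) = 102.
From dH/dt = 0: 0.00559·102 - 0.485 = 0.0221C*, so C* = 0.0851/0.0221 = 3.85.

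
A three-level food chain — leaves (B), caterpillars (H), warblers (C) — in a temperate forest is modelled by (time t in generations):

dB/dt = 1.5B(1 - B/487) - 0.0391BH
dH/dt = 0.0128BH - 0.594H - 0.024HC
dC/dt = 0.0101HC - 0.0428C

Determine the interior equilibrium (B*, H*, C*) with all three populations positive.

B* ≈ 433, H* ≈ 4.24, C* ≈ 206

From dC/dt = 0: 0.0101H* = 0.0428, so H* = 4.24.
From dB/dt = 0: 1.5(1 - B*/487) = 0.0391·4.24, giving B* = 487·(1 - 0.11) = 433.
From dH/dt = 0: 0.0128·433 - 0.594 = 0.024C*, so C* = 4.95/0.024 = 206.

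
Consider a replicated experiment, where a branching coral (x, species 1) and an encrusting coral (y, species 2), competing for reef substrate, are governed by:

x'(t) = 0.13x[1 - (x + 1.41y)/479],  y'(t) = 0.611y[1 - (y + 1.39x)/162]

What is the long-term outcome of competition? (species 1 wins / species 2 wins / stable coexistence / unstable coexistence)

Compare the nullcline intercepts: K1/α12 = 479/1.41 = 340 > K2 = 162; K2/α21 = 162/1.39 = 117 < K1 = 479.
Since the inequalities point opposite ways, species 1 can invade but species 2 cannot.

species 1 excludes species 2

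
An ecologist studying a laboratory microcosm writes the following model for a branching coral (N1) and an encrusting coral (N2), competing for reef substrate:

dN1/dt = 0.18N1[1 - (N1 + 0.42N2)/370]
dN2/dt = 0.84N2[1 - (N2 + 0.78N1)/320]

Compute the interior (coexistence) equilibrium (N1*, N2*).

N1* ≈ 350, N2* ≈ 46.7

Setting both brackets to zero gives the nullclines N1 + 0.42N2 = 370 and 0.78N1 + N2 = 320.
Substituting N2 = 320 - 0.78N1 into the first: N1(1 - 0.42·0.78) = 370 - 0.42·320.
So N1* = 236/0.672 = 350, and then N2* = 320 - 0.78·350 = 46.7.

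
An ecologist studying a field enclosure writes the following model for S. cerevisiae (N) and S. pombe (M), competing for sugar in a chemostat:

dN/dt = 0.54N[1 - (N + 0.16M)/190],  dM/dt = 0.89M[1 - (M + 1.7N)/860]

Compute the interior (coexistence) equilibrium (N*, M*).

Setting both brackets to zero gives the nullclines N + 0.16M = 190 and 1.7N + M = 860.
Substituting M = 860 - 1.7N into the first: N(1 - 0.16·1.7) = 190 - 0.16·860.
So N* = 52.4/0.728 = 72, and then M* = 860 - 1.7·72 = 738.

N* ≈ 72, M* ≈ 738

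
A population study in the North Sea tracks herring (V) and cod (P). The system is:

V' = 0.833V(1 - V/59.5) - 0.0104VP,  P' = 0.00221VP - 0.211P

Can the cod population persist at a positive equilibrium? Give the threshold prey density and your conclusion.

Threshold V = 95.5; K < 95.5, so no, the predator goes extinct.

The predator equation gives dP/dt > 0 only when V > 0.211/0.00221 = 95.5.
Without the predator, V → K = 59.5. Since 59.5 < 95.5, the predator cannot invade.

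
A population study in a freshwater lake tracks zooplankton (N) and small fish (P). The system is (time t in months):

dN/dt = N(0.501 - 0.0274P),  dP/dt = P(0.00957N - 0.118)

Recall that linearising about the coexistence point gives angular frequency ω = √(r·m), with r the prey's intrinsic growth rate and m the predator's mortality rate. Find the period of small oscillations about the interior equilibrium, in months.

T ≈ 25.8 months

Here r = 0.501 and m = 0.118, so r·m = 0.0591.
ω = √0.0591 = 0.243 per month, hence T = 2π/ω ≈ 25.8 months.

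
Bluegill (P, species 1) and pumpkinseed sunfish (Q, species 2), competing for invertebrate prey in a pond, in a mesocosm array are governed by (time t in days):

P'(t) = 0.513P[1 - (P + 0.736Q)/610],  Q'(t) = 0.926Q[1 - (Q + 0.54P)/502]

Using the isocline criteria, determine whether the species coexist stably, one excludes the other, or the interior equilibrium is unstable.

Compare the nullcline intercepts: K1/α12 = 610/0.736 = 829 > K2 = 502; K2/α21 = 502/0.54 = 930 > K1 = 610.
Since both inequalities hold, each species can invade when rare, so the interior equilibrium is stable.

stable coexistence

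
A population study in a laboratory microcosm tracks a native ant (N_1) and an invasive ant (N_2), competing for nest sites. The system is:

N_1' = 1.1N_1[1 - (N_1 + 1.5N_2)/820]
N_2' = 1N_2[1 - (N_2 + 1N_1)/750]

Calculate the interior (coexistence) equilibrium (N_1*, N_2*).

Setting both brackets to zero gives the nullclines N_1 + 1.5N_2 = 820 and 1N_1 + N_2 = 750.
Substituting N_2 = 750 - 1N_1 into the first: N_1(1 - 1.5·1) = 820 - 1.5·750.
So N_1* = -305/-0.5 = 610, and then N_2* = 750 - 1·610 = 140.

N_1* ≈ 610, N_2* ≈ 140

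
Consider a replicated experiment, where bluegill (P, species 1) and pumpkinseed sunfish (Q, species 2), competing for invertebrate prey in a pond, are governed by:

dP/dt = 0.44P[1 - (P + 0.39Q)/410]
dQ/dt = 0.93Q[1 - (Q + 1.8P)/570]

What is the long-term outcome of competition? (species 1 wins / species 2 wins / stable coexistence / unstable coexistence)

Compare the nullcline intercepts: K1/α12 = 410/0.39 = 1050 > K2 = 570; K2/α21 = 570/1.8 = 317 < K1 = 410.
Since the inequalities point opposite ways, species 1 can invade but species 2 cannot.

species 1 excludes species 2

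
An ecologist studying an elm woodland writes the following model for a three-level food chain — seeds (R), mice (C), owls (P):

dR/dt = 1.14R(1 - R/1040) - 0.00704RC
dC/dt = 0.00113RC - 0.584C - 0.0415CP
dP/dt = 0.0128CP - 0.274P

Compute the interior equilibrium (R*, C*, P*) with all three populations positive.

R* ≈ 903, C* ≈ 21.4, P* ≈ 10.5

From dP/dt = 0: 0.0128C* = 0.274, so C* = 21.4.
From dR/dt = 0: 1.14(1 - R*/1040) = 0.00704·21.4, giving R* = 1040·(1 - 0.132) = 903.
From dC/dt = 0: 0.00113·903 - 0.584 = 0.0415P*, so P* = 0.436/0.0415 = 10.5.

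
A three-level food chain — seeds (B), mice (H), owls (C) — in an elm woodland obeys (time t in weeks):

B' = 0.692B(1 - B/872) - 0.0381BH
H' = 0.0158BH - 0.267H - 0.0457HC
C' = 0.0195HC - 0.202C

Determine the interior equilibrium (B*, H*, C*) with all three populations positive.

B* ≈ 375, H* ≈ 10.4, C* ≈ 124

From dC/dt = 0: 0.0195H* = 0.202, so H* = 10.4.
From dB/dt = 0: 0.692(1 - B*/872) = 0.0381·10.4, giving B* = 872·(1 - 0.57) = 375.
From dH/dt = 0: 0.0158·375 - 0.267 = 0.0457C*, so C* = 5.65/0.0457 = 124.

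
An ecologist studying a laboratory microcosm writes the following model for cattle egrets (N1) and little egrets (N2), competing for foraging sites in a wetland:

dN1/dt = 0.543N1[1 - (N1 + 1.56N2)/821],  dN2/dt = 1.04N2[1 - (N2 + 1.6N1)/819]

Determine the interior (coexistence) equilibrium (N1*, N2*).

Setting both brackets to zero gives the nullclines N1 + 1.56N2 = 821 and 1.6N1 + N2 = 819.
Substituting N2 = 819 - 1.6N1 into the first: N1(1 - 1.56·1.6) = 821 - 1.56·819.
So N1* = -457/-1.5 = 305, and then N2* = 819 - 1.6·305 = 331.

N1* ≈ 305, N2* ≈ 331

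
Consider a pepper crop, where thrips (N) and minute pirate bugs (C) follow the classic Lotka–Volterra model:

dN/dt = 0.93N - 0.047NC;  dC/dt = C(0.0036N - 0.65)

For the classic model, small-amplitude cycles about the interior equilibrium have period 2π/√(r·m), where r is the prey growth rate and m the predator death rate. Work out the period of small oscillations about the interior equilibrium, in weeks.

Here r = 0.93 and m = 0.65, so r·m = 0.605.
ω = √0.605 = 0.777 per week, hence T = 2π/ω ≈ 8.08 weeks.

T ≈ 8.08 weeks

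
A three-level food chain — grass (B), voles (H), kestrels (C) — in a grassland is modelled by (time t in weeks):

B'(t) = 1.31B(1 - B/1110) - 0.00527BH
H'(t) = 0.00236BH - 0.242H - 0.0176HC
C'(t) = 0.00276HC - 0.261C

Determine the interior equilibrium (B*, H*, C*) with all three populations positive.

B* ≈ 688, H* ≈ 94.6, C* ≈ 78.5

From dC/dt = 0: 0.00276H* = 0.261, so H* = 94.6.
From dB/dt = 0: 1.31(1 - B*/1110) = 0.00527·94.6, giving B* = 1110·(1 - 0.38) = 688.
From dH/dt = 0: 0.00236·688 - 0.242 = 0.0176C*, so C* = 1.38/0.0176 = 78.5.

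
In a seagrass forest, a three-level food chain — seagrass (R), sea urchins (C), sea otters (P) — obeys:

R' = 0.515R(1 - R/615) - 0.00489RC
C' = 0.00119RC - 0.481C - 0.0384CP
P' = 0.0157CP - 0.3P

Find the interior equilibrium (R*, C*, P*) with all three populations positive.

R* ≈ 503, C* ≈ 19.1, P* ≈ 3.07

From dP/dt = 0: 0.0157C* = 0.3, so C* = 19.1.
From dR/dt = 0: 0.515(1 - R*/615) = 0.00489·19.1, giving R* = 615·(1 - 0.181) = 503.
From dC/dt = 0: 0.00119·503 - 0.481 = 0.0384P*, so P* = 0.118/0.0384 = 3.07.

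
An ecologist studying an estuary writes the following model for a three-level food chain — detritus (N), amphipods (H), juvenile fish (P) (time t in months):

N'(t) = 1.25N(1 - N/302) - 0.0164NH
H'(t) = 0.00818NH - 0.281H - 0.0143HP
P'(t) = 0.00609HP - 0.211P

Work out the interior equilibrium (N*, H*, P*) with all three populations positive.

N* ≈ 165, H* ≈ 34.6, P* ≈ 74.6

From dP/dt = 0: 0.00609H* = 0.211, so H* = 34.6.
From dN/dt = 0: 1.25(1 - N*/302) = 0.0164·34.6, giving N* = 302·(1 - 0.455) = 165.
From dH/dt = 0: 0.00818·165 - 0.281 = 0.0143P*, so P* = 1.07/0.0143 = 74.6.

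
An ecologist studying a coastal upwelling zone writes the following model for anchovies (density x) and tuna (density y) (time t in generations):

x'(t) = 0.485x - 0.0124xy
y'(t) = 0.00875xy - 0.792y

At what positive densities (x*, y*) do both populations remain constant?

x* ≈ 90.5, y* ≈ 39.1

Set dy/dt = 0 with y > 0: 0.00875x - 0.792 = 0, so x* = 0.792/0.00875 = 90.5.
Set dx/dt = 0 with x > 0: 0.485 - 0.0124y = 0, so y* = 0.485/0.0124 = 39.1.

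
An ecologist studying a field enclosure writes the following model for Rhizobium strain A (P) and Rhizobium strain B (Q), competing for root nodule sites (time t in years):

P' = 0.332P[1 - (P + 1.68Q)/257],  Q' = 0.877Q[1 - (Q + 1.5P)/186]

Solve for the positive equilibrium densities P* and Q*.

P* ≈ 36.5, Q* ≈ 131

Setting both brackets to zero gives the nullclines P + 1.68Q = 257 and 1.5P + Q = 186.
Substituting Q = 186 - 1.5P into the first: P(1 - 1.68·1.5) = 257 - 1.68·186.
So P* = -55.5/-1.52 = 36.5, and then Q* = 186 - 1.5·36.5 = 131.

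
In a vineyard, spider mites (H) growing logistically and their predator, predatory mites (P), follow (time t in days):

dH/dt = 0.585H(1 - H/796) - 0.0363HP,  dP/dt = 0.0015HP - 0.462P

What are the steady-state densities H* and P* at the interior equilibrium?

From dP/dt = 0 with P > 0: 0.0015H* = 0.462, so H* = 308.
Substitute into dH/dt = 0: 0.585(1 - 308/796) = 0.0363P*.
The bracket is 0.613, giving P* = 0.359/0.0363 = 9.88.

H* ≈ 308, P* ≈ 9.88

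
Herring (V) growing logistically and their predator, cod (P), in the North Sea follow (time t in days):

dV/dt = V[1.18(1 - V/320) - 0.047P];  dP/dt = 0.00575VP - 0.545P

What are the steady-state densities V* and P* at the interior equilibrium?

V* ≈ 94.8, P* ≈ 17.7

From dP/dt = 0 with P > 0: 0.00575V* = 0.545, so V* = 94.8.
Substitute into dV/dt = 0: 1.18(1 - 94.8/320) = 0.047P*.
The bracket is 0.704, giving P* = 0.83/0.047 = 17.7.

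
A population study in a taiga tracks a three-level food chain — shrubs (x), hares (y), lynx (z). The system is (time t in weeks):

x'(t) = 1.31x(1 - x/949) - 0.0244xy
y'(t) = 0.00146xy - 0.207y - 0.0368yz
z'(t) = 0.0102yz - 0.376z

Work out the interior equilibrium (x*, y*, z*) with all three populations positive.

x* ≈ 297, y* ≈ 36.9, z* ≈ 6.17

From dz/dt = 0: 0.0102y* = 0.376, so y* = 36.9.
From dx/dt = 0: 1.31(1 - x*/949) = 0.0244·36.9, giving x* = 949·(1 - 0.687) = 297.
From dy/dt = 0: 0.00146·297 - 0.207 = 0.0368z*, so z* = 0.227/0.0368 = 6.17.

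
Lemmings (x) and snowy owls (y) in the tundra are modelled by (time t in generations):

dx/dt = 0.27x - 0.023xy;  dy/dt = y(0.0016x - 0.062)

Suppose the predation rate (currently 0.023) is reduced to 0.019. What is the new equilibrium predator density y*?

y* ≈ 14.2

At the interior fixed point, setting dx/dt = 0 with x > 0 fixes y* = (prey growth rate)/(xy coefficient) — independent of the other coefficients.
With the change, y* = 0.27/0.019 = 14.2; it rises from 11.7.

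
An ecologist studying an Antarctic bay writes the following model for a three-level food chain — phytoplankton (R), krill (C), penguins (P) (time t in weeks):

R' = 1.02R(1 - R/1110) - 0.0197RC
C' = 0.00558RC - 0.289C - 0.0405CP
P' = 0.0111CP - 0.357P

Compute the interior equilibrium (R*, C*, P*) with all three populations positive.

From dP/dt = 0: 0.0111C* = 0.357, so C* = 32.2.
From dR/dt = 0: 1.02(1 - R*/1110) = 0.0197·32.2, giving R* = 1110·(1 - 0.621) = 420.
From dC/dt = 0: 0.00558·420 - 0.289 = 0.0405P*, so P* = 2.06/0.0405 = 50.8.

R* ≈ 420, C* ≈ 32.2, P* ≈ 50.8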